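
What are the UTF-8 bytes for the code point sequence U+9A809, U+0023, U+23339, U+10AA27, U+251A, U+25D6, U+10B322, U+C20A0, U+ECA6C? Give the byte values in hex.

F2 9A A0 89 23 F0 A3 8C B9 F4 8A A8 A7 E2 94 9A E2 97 96 F4 8B 8C A2 F3 82 82 A0 F3 AC A9 AC

U+9A809: 4-byte form → F2 9A A0 89.
U+0023: 1-byte form → 23.
U+23339: 4-byte form → F0 A3 8C B9.
U+10AA27: 4-byte form → F4 8A A8 A7.
U+251A: 3-byte form → E2 94 9A.
U+25D6: 3-byte form → E2 97 96.
U+10B322: 4-byte form → F4 8B 8C A2.
U+C20A0: 4-byte form → F3 82 82 A0.
U+ECA6C: 4-byte form → F3 AC A9 AC.
Concatenated (31 bytes): F2 9A A0 89 23 F0 A3 8C B9 F4 8A A8 A7 E2 94 9A E2 97 96 F4 8B 8C A2 F3 82 82 A0 F3 AC A9 AC.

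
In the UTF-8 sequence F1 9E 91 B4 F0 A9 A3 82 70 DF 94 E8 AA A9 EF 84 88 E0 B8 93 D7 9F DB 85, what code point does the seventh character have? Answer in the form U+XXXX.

Offset 0: leading byte 0xF1 = 11110001 → 4-byte char #1 = F1 9E 91 B4.
Offset 4: leading byte 0xF0 = 11110000 → 4-byte char #2 = F0 A9 A3 82.
Offset 8: leading byte 0x70 = 01110000 → 1-byte char #3 = 70.
Offset 9: leading byte 0xDF = 11011111 → 2-byte char #4 = DF 94.
Offset 11: leading byte 0xE8 = 11101000 → 3-byte char #5 = E8 AA A9.
Offset 14: leading byte 0xEF = 11101111 → 3-byte char #6 = EF 84 88.
Offset 17: leading byte 0xE0 = 11100000 → 3-byte char #7 = E0 B8 93.
Leading byte 0xE0 = 11100000 matches 1110xxxx → 3-byte sequence.
Byte 1: 0xE0 = 11100000, payload 0000 (4 bits).
Byte 2: 0xB8 = 10111000 (10xxxxxx ✓), payload 111000.
Byte 3: 0x93 = 10010011 (10xxxxxx ✓), payload 010011.
Concatenate: 0000111000010011 = 0xE13 (16 bits → U+0E13).

U+0E13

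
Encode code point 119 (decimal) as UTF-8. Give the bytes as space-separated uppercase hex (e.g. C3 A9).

77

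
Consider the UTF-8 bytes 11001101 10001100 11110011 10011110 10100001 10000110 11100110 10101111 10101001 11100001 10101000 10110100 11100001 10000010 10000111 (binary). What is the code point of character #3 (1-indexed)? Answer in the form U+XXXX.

Offset 0: leading byte 0xCD = 11001101 → 2-byte char #1 = CD 8C.
Offset 2: leading byte 0xF3 = 11110011 → 4-byte char #2 = F3 9E A1 86.
Offset 6: leading byte 0xE6 = 11100110 → 3-byte char #3 = E6 AF A9.
Leading byte 0xE6 = 11100110 matches 1110xxxx → 3-byte sequence.
Byte 1: 0xE6 = 11100110, payload 0110 (4 bits).
Byte 2: 0xAF = 10101111 (10xxxxxx ✓), payload 101111.
Byte 3: 0xA9 = 10101001 (10xxxxxx ✓), payload 101001.
Concatenate: 0110101111101001 = 0x6BE9 (16 bits → U+6BE9).

U+6BE9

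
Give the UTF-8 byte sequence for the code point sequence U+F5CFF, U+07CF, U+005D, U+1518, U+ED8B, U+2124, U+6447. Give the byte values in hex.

F3 B5 B3 BF DF 8F 5D E1 94 98 EE B6 8B E2 84 A4 E6 91 87

U+F5CFF: 4-byte form → F3 B5 B3 BF.
U+07CF: 2-byte form → DF 8F.
U+005D: 1-byte form → 5D.
U+1518: 3-byte form → E1 94 98.
U+ED8B: 3-byte form → EE B6 8B.
U+2124: 3-byte form → E2 84 A4.
U+6447: 3-byte form → E6 91 87.
Concatenated (19 bytes): F3 B5 B3 BF DF 8F 5D E1 94 98 EE B6 8B E2 84 A4 E6 91 87.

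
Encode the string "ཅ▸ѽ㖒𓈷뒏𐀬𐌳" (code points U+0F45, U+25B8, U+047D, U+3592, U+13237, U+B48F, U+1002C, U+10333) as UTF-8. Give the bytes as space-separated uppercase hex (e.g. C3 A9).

U+0F45: 3-byte form → E0 BD 85.
U+25B8: 3-byte form → E2 96 B8.
U+047D: 2-byte form → D1 BD.
U+3592: 3-byte form → E3 96 92.
U+13237: 4-byte form → F0 93 88 B7.
U+B48F: 3-byte form → EB 92 8F.
U+1002C: 4-byte form → F0 90 80 AC.
U+10333: 4-byte form → F0 90 8C B3.
Concatenated (26 bytes): E0 BD 85 E2 96 B8 D1 BD E3 96 92 F0 93 88 B7 EB 92 8F F0 90 80 AC F0 90 8C B3.

E0 BD 85 E2 96 B8 D1 BD E3 96 92 F0 93 88 B7 EB 92 8F F0 90 80 AC F0 90 8C B3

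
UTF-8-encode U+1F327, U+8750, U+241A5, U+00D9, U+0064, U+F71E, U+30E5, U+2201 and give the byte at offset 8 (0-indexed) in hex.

0xA4

U+1F327 → 4-byte form F0 9F 8C A7 at offsets 0–3.
U+8750 → 3-byte form E8 9D 90 at offsets 4–6.
U+241A5 → 4-byte form F0 A4 86 A5 at offsets 7–10.
Offset 8 falls in char 3's range; it's byte 2 of F0 A4 86 A5 = 0xA4.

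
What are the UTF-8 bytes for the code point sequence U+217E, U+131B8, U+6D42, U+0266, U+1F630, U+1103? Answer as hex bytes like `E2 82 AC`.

E2 85 BE F0 93 86 B8 E6 B5 82 C9 A6 F0 9F 98 B0 E1 84 83

U+217E: 3-byte form → E2 85 BE.
U+131B8: 4-byte form → F0 93 86 B8.
U+6D42: 3-byte form → E6 B5 82.
U+0266: 2-byte form → C9 A6.
U+1F630: 4-byte form → F0 9F 98 B0.
U+1103: 3-byte form → E1 84 83.
Concatenated (19 bytes): E2 85 BE F0 93 86 B8 E6 B5 82 C9 A6 F0 9F 98 B0 E1 84 83.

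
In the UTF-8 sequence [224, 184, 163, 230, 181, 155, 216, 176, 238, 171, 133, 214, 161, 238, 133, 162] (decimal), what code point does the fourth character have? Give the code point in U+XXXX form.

U+EAC5

Offset 0: leading byte 0xE0 = 11100000 → 3-byte char #1 = E0 B8 A3.
Offset 3: leading byte 0xE6 = 11100110 → 3-byte char #2 = E6 B5 9B.
Offset 6: leading byte 0xD8 = 11011000 → 2-byte char #3 = D8 B0.
Offset 8: leading byte 0xEE = 11101110 → 3-byte char #4 = EE AB 85.
Leading byte 0xEE = 11101110 matches 1110xxxx → 3-byte sequence.
Byte 1: 0xEE = 11101110, payload 1110 (4 bits).
Byte 2: 0xAB = 10101011 (10xxxxxx ✓), payload 101011.
Byte 3: 0x85 = 10000101 (10xxxxxx ✓), payload 000101.
Concatenate: 1110101011000101 = 0xEAC5 (16 bits → U+EAC5).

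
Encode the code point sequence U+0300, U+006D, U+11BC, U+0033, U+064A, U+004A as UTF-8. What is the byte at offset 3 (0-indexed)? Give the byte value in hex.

0xE1

U+0300 → 2-byte form CC 80 at offsets 0–1.
U+006D → 1-byte form 6D at offsets 2–2.
U+11BC → 3-byte form E1 86 BC at offsets 3–5.
Offset 3 falls in char 3's range; it's byte 1 of E1 86 BC = 0xE1.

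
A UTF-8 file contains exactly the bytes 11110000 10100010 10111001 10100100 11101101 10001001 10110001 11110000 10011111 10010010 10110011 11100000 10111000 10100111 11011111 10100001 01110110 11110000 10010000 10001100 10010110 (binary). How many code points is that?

Byte at offset 0: 0xF0 = 11110000 → 4-byte char (#1). Advance 4.
Byte at offset 4: 0xED = 11101101 → 3-byte char (#2). Advance 3.
Byte at offset 7: 0xF0 = 11110000 → 4-byte char (#3). Advance 4.
Byte at offset 11: 0xE0 = 11100000 → 3-byte char (#4). Advance 3.
Byte at offset 14: 0xDF = 11011111 → 2-byte char (#5). Advance 2.
Byte at offset 16: 0x76 = 01110110 → 1-byte char (#6). Advance 1.
Byte at offset 17: 0xF0 = 11110000 → 4-byte char (#7). Advance 4.
Reached end at offset 21 after 7 code points.

7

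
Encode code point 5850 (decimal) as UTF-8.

E1 9B 9A

U+16DA = 0x16DA = 5850 decimal. In range U+0800–U+FFFF → 3-byte form: 1110xxxx 10xxxxxx 10xxxxxx.
Binary (16 bits): 0001011011011010.
Split 4+6+6: 0001 | 011011 | 011010.
Byte 1: 11100001 = 0xE1.
Byte 2: 10011011 = 0x9B.
Byte 3: 10011010 = 0x9A.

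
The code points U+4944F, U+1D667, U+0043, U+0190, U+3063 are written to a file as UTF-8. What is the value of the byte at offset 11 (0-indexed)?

0xE3

U+4944F → 4-byte form F1 89 91 8F at offsets 0–3.
U+1D667 → 4-byte form F0 9D 99 A7 at offsets 4–7.
U+0043 → 1-byte form 43 at offsets 8–8.
U+0190 → 2-byte form C6 90 at offsets 9–10.
U+3063 → 3-byte form E3 81 A3 at offsets 11–13.
Offset 11 falls in char 5's range; it's byte 1 of E3 81 A3 = 0xE3.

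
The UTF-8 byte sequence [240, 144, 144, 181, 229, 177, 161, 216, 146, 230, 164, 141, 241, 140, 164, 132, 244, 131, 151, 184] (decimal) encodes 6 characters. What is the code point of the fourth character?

Offset 0: leading byte 0xF0 = 11110000 → 4-byte char #1 = F0 90 90 B5.
Offset 4: leading byte 0xE5 = 11100101 → 3-byte char #2 = E5 B1 A1.
Offset 7: leading byte 0xD8 = 11011000 → 2-byte char #3 = D8 92.
Offset 9: leading byte 0xE6 = 11100110 → 3-byte char #4 = E6 A4 8D.
Leading byte 0xE6 = 11100110 matches 1110xxxx → 3-byte sequence.
Byte 1: 0xE6 = 11100110, payload 0110 (4 bits).
Byte 2: 0xA4 = 10100100 (10xxxxxx ✓), payload 100100.
Byte 3: 0x8D = 10001101 (10xxxxxx ✓), payload 001101.
Concatenate: 0110100100001101 = 0x690D (16 bits → U+690D).

U+690D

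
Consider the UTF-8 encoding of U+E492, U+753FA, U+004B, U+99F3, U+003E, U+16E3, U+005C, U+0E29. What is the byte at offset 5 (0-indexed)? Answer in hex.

0x8F

U+E492 → 3-byte form EE 92 92 at offsets 0–2.
U+753FA → 4-byte form F1 B5 8F BA at offsets 3–6.
Offset 5 falls in char 2's range; it's byte 3 of F1 B5 8F BA = 0x8F.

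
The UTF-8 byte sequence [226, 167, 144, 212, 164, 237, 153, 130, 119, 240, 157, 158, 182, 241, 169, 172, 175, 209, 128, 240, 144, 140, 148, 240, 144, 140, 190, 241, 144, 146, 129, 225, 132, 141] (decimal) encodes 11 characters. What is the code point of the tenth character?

Offset 0: leading byte 0xE2 = 11100010 → 3-byte char #1 = E2 A7 90.
Offset 3: leading byte 0xD4 = 11010100 → 2-byte char #2 = D4 A4.
Offset 5: leading byte 0xED = 11101101 → 3-byte char #3 = ED 99 82.
Offset 8: leading byte 0x77 = 01110111 → 1-byte char #4 = 77.
Offset 9: leading byte 0xF0 = 11110000 → 4-byte char #5 = F0 9D 9E B6.
Offset 13: leading byte 0xF1 = 11110001 → 4-byte char #6 = F1 A9 AC AF.
Offset 17: leading byte 0xD1 = 11010001 → 2-byte char #7 = D1 80.
Offset 19: leading byte 0xF0 = 11110000 → 4-byte char #8 = F0 90 8C 94.
Offset 23: leading byte 0xF0 = 11110000 → 4-byte char #9 = F0 90 8C BE.
Offset 27: leading byte 0xF1 = 11110001 → 4-byte char #10 = F1 90 92 81.
Leading byte 0xF1 = 11110001 matches 11110xxx → 4-byte sequence.
Byte 1: 0xF1 = 11110001, payload 001 (3 bits).
Byte 2: 0x90 = 10010000 (10xxxxxx ✓), payload 010000.
Byte 3: 0x92 = 10010010 (10xxxxxx ✓), payload 010010.
Byte 4: 0x81 = 10000001 (10xxxxxx ✓), payload 000001.
Concatenate: 001010000010010000001 = 0x50481 (21 bits → U+50481).

U+50481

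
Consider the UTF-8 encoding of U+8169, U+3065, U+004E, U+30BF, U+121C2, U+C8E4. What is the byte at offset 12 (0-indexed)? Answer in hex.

U+8169 → 3-byte form E8 85 A9 at offsets 0–2.
U+3065 → 3-byte form E3 81 A5 at offsets 3–5.
U+004E → 1-byte form 4E at offsets 6–6.
U+30BF → 3-byte form E3 82 BF at offsets 7–9.
U+121C2 → 4-byte form F0 92 87 82 at offsets 10–13.
Offset 12 falls in char 5's range; it's byte 3 of F0 92 87 82 = 0x87.

0x87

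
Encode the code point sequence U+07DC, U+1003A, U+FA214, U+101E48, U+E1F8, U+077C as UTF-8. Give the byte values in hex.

U+07DC: 2-byte form → DF 9C.
U+1003A: 4-byte form → F0 90 80 BA.
U+FA214: 4-byte form → F3 BA 88 94.
U+101E48: 4-byte form → F4 81 B9 88.
U+E1F8: 3-byte form → EE 87 B8.
U+077C: 2-byte form → DD BC.
Concatenated (19 bytes): DF 9C F0 90 80 BA F3 BA 88 94 F4 81 B9 88 EE 87 B8 DD BC.

DF 9C F0 90 80 BA F3 BA 88 94 F4 81 B9 88 EE 87 B8 DD BC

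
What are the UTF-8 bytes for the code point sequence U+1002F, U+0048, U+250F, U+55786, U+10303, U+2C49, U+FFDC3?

U+1002F: 4-byte form → F0 90 80 AF.
U+0048: 1-byte form → 48.
U+250F: 3-byte form → E2 94 8F.
U+55786: 4-byte form → F1 95 9E 86.
U+10303: 4-byte form → F0 90 8C 83.
U+2C49: 3-byte form → E2 B1 89.
U+FFDC3: 4-byte form → F3 BF B7 83.
Concatenated (23 bytes): F0 90 80 AF 48 E2 94 8F F1 95 9E 86 F0 90 8C 83 E2 B1 89 F3 BF B7 83.

F0 90 80 AF 48 E2 94 8F F1 95 9E 86 F0 90 8C 83 E2 B1 89 F3 BF B7 83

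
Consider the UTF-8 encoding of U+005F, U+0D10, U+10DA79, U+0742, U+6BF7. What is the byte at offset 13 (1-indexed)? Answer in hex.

1-indexed offset 13 is 0-indexed offset 12.
U+005F → 1-byte form 5F at offsets 0–0.
U+0D10 → 3-byte form E0 B4 90 at offsets 1–3.
U+10DA79 → 4-byte form F4 8D A9 B9 at offsets 4–7.
U+0742 → 2-byte form DD 82 at offsets 8–9.
U+6BF7 → 3-byte form E6 AF B7 at offsets 10–12.
Offset 12 falls in char 5's range; it's byte 3 of E6 AF B7 = 0xB7.

0xB7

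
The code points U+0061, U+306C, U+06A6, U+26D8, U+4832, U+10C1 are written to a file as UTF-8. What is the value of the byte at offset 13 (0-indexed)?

0x83

U+0061 → 1-byte form 61 at offsets 0–0.
U+306C → 3-byte form E3 81 AC at offsets 1–3.
U+06A6 → 2-byte form DA A6 at offsets 4–5.
U+26D8 → 3-byte form E2 9B 98 at offsets 6–8.
U+4832 → 3-byte form E4 A0 B2 at offsets 9–11.
U+10C1 → 3-byte form E1 83 81 at offsets 12–14.
Offset 13 falls in char 6's range; it's byte 2 of E1 83 81 = 0x83.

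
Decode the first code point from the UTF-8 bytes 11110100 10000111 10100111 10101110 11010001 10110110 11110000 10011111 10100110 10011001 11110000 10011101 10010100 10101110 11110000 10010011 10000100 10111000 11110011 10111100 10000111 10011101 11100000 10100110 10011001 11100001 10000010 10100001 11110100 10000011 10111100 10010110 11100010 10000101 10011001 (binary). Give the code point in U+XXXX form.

U+1079EE

Offset 0: leading byte 0xF4 = 11110100 → 4-byte char #1 = F4 87 A7 AE.
Leading byte 0xF4 = 11110100 matches 11110xxx → 4-byte sequence.
Byte 1: 0xF4 = 11110100, payload 100 (3 bits).
Byte 2: 0x87 = 10000111 (10xxxxxx ✓), payload 000111.
Byte 3: 0xA7 = 10100111 (10xxxxxx ✓), payload 100111.
Byte 4: 0xAE = 10101110 (10xxxxxx ✓), payload 101110.
Concatenate: 100000111100111101110 = 0x1079EE (21 bits → U+1079EE).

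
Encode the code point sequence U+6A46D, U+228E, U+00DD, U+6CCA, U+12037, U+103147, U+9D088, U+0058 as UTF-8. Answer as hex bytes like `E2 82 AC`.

F1 AA 91 AD E2 8A 8E C3 9D E6 B3 8A F0 92 80 B7 F4 83 85 87 F2 9D 82 88 58

U+6A46D: 4-byte form → F1 AA 91 AD.
U+228E: 3-byte form → E2 8A 8E.
U+00DD: 2-byte form → C3 9D.
U+6CCA: 3-byte form → E6 B3 8A.
U+12037: 4-byte form → F0 92 80 B7.
U+103147: 4-byte form → F4 83 85 87.
U+9D088: 4-byte form → F2 9D 82 88.
U+0058: 1-byte form → 58.
Concatenated (25 bytes): F1 AA 91 AD E2 8A 8E C3 9D E6 B3 8A F0 92 80 B7 F4 83 85 87 F2 9D 82 88 58.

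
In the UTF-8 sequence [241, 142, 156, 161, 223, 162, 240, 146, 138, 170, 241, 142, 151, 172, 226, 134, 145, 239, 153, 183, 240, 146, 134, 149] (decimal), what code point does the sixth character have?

Offset 0: leading byte 0xF1 = 11110001 → 4-byte char #1 = F1 8E 9C A1.
Offset 4: leading byte 0xDF = 11011111 → 2-byte char #2 = DF A2.
Offset 6: leading byte 0xF0 = 11110000 → 4-byte char #3 = F0 92 8A AA.
Offset 10: leading byte 0xF1 = 11110001 → 4-byte char #4 = F1 8E 97 AC.
Offset 14: leading byte 0xE2 = 11100010 → 3-byte char #5 = E2 86 91.
Offset 17: leading byte 0xEF = 11101111 → 3-byte char #6 = EF 99 B7.
Leading byte 0xEF = 11101111 matches 1110xxxx → 3-byte sequence.
Byte 1: 0xEF = 11101111, payload 1111 (4 bits).
Byte 2: 0x99 = 10011001 (10xxxxxx ✓), payload 011001.
Byte 3: 0xB7 = 10110111 (10xxxxxx ✓), payload 110111.
Concatenate: 1111011001110111 = 0xF677 (16 bits → U+F677).

U+F677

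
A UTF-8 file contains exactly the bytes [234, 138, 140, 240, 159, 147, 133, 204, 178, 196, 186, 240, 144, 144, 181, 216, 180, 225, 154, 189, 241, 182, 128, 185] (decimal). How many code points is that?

8

Byte at offset 0: 0xEA = 11101010 → 3-byte char (#1). Advance 3.
Byte at offset 3: 0xF0 = 11110000 → 4-byte char (#2). Advance 4.
Byte at offset 7: 0xCC = 11001100 → 2-byte char (#3). Advance 2.
Byte at offset 9: 0xC4 = 11000100 → 2-byte char (#4). Advance 2.
Byte at offset 11: 0xF0 = 11110000 → 4-byte char (#5). Advance 4.
Byte at offset 15: 0xD8 = 11011000 → 2-byte char (#6). Advance 2.
Byte at offset 17: 0xE1 = 11100001 → 3-byte char (#7). Advance 3.
Byte at offset 20: 0xF1 = 11110001 → 4-byte char (#8). Advance 4.
Reached end at offset 24 after 8 code points.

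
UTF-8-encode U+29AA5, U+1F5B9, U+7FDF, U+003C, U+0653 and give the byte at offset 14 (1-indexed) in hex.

0x93

1-indexed offset 14 is 0-indexed offset 13.
U+29AA5 → 4-byte form F0 A9 AA A5 at offsets 0–3.
U+1F5B9 → 4-byte form F0 9F 96 B9 at offsets 4–7.
U+7FDF → 3-byte form E7 BF 9F at offsets 8–10.
U+003C → 1-byte form 3C at offsets 11–11.
U+0653 → 2-byte form D9 93 at offsets 12–13.
Offset 13 falls in char 5's range; it's byte 2 of D9 93 = 0x93.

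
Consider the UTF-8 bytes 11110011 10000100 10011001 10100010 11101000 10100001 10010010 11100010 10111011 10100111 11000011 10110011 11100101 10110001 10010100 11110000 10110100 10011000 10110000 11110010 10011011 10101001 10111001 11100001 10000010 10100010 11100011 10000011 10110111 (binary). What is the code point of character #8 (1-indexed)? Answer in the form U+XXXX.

Offset 0: leading byte 0xF3 = 11110011 → 4-byte char #1 = F3 84 99 A2.
Offset 4: leading byte 0xE8 = 11101000 → 3-byte char #2 = E8 A1 92.
Offset 7: leading byte 0xE2 = 11100010 → 3-byte char #3 = E2 BB A7.
Offset 10: leading byte 0xC3 = 11000011 → 2-byte char #4 = C3 B3.
Offset 12: leading byte 0xE5 = 11100101 → 3-byte char #5 = E5 B1 94.
Offset 15: leading byte 0xF0 = 11110000 → 4-byte char #6 = F0 B4 98 B0.
Offset 19: leading byte 0xF2 = 11110010 → 4-byte char #7 = F2 9B A9 B9.
Offset 23: leading byte 0xE1 = 11100001 → 3-byte char #8 = E1 82 A2.
Leading byte 0xE1 = 11100001 matches 1110xxxx → 3-byte sequence.
Byte 1: 0xE1 = 11100001, payload 0001 (4 bits).
Byte 2: 0x82 = 10000010 (10xxxxxx ✓), payload 000010.
Byte 3: 0xA2 = 10100010 (10xxxxxx ✓), payload 100010.
Concatenate: 0001000010100010 = 0x10A2 (16 bits → U+10A2).

U+10A2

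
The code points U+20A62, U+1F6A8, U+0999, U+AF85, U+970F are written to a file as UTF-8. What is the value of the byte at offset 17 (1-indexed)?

0x8F

1-indexed offset 17 is 0-indexed offset 16.
U+20A62 → 4-byte form F0 A0 A9 A2 at offsets 0–3.
U+1F6A8 → 4-byte form F0 9F 9A A8 at offsets 4–7.
U+0999 → 3-byte form E0 A6 99 at offsets 8–10.
U+AF85 → 3-byte form EA BE 85 at offsets 11–13.
U+970F → 3-byte form E9 9C 8F at offsets 14–16.
Offset 16 falls in char 5's range; it's byte 3 of E9 9C 8F = 0x8F.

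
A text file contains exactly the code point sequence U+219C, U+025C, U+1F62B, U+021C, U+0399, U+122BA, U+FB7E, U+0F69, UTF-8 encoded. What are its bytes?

U+219C: 3-byte form → E2 86 9C.
U+025C: 2-byte form → C9 9C.
U+1F62B: 4-byte form → F0 9F 98 AB.
U+021C: 2-byte form → C8 9C.
U+0399: 2-byte form → CE 99.
U+122BA: 4-byte form → F0 92 8A BA.
U+FB7E: 3-byte form → EF AD BE.
U+0F69: 3-byte form → E0 BD A9.
Concatenated (23 bytes): E2 86 9C C9 9C F0 9F 98 AB C8 9C CE 99 F0 92 8A BA EF AD BE E0 BD A9.

E2 86 9C C9 9C F0 9F 98 AB C8 9C CE 99 F0 92 8A BA EF AD BE E0 BD A9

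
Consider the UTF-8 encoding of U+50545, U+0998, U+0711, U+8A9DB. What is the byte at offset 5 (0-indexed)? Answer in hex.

U+50545 → 4-byte form F1 90 95 85 at offsets 0–3.
U+0998 → 3-byte form E0 A6 98 at offsets 4–6.
Offset 5 falls in char 2's range; it's byte 2 of E0 A6 98 = 0xA6.

0xA6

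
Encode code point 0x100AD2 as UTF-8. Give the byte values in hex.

U+100AD2 = 0x100AD2 = 1051346 decimal. In range U+10000–U+10FFFF → 4-byte form: 11110xxx 10xxxxxx 10xxxxxx 10xxxxxx.
Binary (21 bits): 100000000101011010010.
Split 3+6+6+6: 100 | 000000 | 101011 | 010010.
Byte 1: 11110100 = 0xF4.
Byte 2: 10000000 = 0x80.
Byte 3: 10101011 = 0xAB.
Byte 4: 10010010 = 0x92.

F4 80 AB 92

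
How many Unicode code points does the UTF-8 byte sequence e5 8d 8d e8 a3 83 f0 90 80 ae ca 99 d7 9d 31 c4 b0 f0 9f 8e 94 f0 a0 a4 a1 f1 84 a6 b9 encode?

Byte at offset 0: 0xE5 = 11100101 → 3-byte char (#1). Advance 3.
Byte at offset 3: 0xE8 = 11101000 → 3-byte char (#2). Advance 3.
Byte at offset 6: 0xF0 = 11110000 → 4-byte char (#3). Advance 4.
Byte at offset 10: 0xCA = 11001010 → 2-byte char (#4). Advance 2.
Byte at offset 12: 0xD7 = 11010111 → 2-byte char (#5). Advance 2.
Byte at offset 14: 0x31 = 00110001 → 1-byte char (#6). Advance 1.
Byte at offset 15: 0xC4 = 11000100 → 2-byte char (#7). Advance 2.
Byte at offset 17: 0xF0 = 11110000 → 4-byte char (#8). Advance 4.
Byte at offset 21: 0xF0 = 11110000 → 4-byte char (#9). Advance 4.
Byte at offset 25: 0xF1 = 11110001 → 4-byte char (#10). Advance 4.
Reached end at offset 29 after 10 code points.

10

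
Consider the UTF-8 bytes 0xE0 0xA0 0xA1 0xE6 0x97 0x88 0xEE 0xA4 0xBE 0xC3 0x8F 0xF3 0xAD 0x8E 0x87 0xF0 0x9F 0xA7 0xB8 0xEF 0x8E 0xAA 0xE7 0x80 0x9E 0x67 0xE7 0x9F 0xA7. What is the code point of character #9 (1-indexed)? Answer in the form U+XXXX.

U+0067

Offset 0: leading byte 0xE0 = 11100000 → 3-byte char #1 = E0 A0 A1.
Offset 3: leading byte 0xE6 = 11100110 → 3-byte char #2 = E6 97 88.
Offset 6: leading byte 0xEE = 11101110 → 3-byte char #3 = EE A4 BE.
Offset 9: leading byte 0xC3 = 11000011 → 2-byte char #4 = C3 8F.
Offset 11: leading byte 0xF3 = 11110011 → 4-byte char #5 = F3 AD 8E 87.
Offset 15: leading byte 0xF0 = 11110000 → 4-byte char #6 = F0 9F A7 B8.
Offset 19: leading byte 0xEF = 11101111 → 3-byte char #7 = EF 8E AA.
Offset 22: leading byte 0xE7 = 11100111 → 3-byte char #8 = E7 80 9E.
Offset 25: leading byte 0x67 = 01100111 → 1-byte char #9 = 67.
Leading byte 0x67 = 01100111 matches 0xxxxxxx → 1-byte sequence.
Byte 1: 0x67 = 01100111, payload 1100111 (7 bits).
Concatenate: 1100111 = 0x67 (7 bits → U+0067).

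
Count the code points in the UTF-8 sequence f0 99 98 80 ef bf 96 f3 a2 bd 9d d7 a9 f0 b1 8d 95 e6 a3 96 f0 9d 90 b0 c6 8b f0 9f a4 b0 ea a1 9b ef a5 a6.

11

Byte at offset 0: 0xF0 = 11110000 → 4-byte char (#1). Advance 4.
Byte at offset 4: 0xEF = 11101111 → 3-byte char (#2). Advance 3.
Byte at offset 7: 0xF3 = 11110011 → 4-byte char (#3). Advance 4.
Byte at offset 11: 0xD7 = 11010111 → 2-byte char (#4). Advance 2.
Byte at offset 13: 0xF0 = 11110000 → 4-byte char (#5). Advance 4.
Byte at offset 17: 0xE6 = 11100110 → 3-byte char (#6). Advance 3.
Byte at offset 20: 0xF0 = 11110000 → 4-byte char (#7). Advance 4.
Byte at offset 24: 0xC6 = 11000110 → 2-byte char (#8). Advance 2.
Byte at offset 26: 0xF0 = 11110000 → 4-byte char (#9). Advance 4.
Byte at offset 30: 0xEA = 11101010 → 3-byte char (#10). Advance 3.
Byte at offset 33: 0xEF = 11101111 → 3-byte char (#11). Advance 3.
Reached end at offset 36 after 11 code points.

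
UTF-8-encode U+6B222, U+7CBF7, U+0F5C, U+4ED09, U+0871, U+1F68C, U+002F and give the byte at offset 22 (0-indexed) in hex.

U+6B222 → 4-byte form F1 AB 88 A2 at offsets 0–3.
U+7CBF7 → 4-byte form F1 BC AF B7 at offsets 4–7.
U+0F5C → 3-byte form E0 BD 9C at offsets 8–10.
U+4ED09 → 4-byte form F1 8E B4 89 at offsets 11–14.
U+0871 → 3-byte form E0 A1 B1 at offsets 15–17.
U+1F68C → 4-byte form F0 9F 9A 8C at offsets 18–21.
U+002F → 1-byte form 2F at offsets 22–22.
Offset 22 falls in char 7's range; it's byte 1 of 2F = 0x2F.

0x2F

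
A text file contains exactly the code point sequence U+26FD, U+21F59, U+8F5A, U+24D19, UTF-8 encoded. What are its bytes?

E2 9B BD F0 A1 BD 99 E8 BD 9A F0 A4 B4 99

U+26FD: 3-byte form → E2 9B BD.
U+21F59: 4-byte form → F0 A1 BD 99.
U+8F5A: 3-byte form → E8 BD 9A.
U+24D19: 4-byte form → F0 A4 B4 99.
Concatenated (14 bytes): E2 9B BD F0 A1 BD 99 E8 BD 9A F0 A4 B4 99.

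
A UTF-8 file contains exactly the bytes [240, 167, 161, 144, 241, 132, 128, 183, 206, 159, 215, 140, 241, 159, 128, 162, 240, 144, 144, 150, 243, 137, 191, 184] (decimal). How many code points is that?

7

Byte at offset 0: 0xF0 = 11110000 → 4-byte char (#1). Advance 4.
Byte at offset 4: 0xF1 = 11110001 → 4-byte char (#2). Advance 4.
Byte at offset 8: 0xCE = 11001110 → 2-byte char (#3). Advance 2.
Byte at offset 10: 0xD7 = 11010111 → 2-byte char (#4). Advance 2.
Byte at offset 12: 0xF1 = 11110001 → 4-byte char (#5). Advance 4.
Byte at offset 16: 0xF0 = 11110000 → 4-byte char (#6). Advance 4.
Byte at offset 20: 0xF3 = 11110011 → 4-byte char (#7). Advance 4.
Reached end at offset 24 after 7 code points.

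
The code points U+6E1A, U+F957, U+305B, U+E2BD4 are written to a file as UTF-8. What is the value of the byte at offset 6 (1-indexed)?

0x97

1-indexed offset 6 is 0-indexed offset 5.
U+6E1A → 3-byte form E6 B8 9A at offsets 0–2.
U+F957 → 3-byte form EF A5 97 at offsets 3–5.
Offset 5 falls in char 2's range; it's byte 3 of EF A5 97 = 0x97.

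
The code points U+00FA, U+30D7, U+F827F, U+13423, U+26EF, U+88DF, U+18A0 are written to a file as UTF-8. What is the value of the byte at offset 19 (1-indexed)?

0x9F

1-indexed offset 19 is 0-indexed offset 18.
U+00FA → 2-byte form C3 BA at offsets 0–1.
U+30D7 → 3-byte form E3 83 97 at offsets 2–4.
U+F827F → 4-byte form F3 B8 89 BF at offsets 5–8.
U+13423 → 4-byte form F0 93 90 A3 at offsets 9–12.
U+26EF → 3-byte form E2 9B AF at offsets 13–15.
U+88DF → 3-byte form E8 A3 9F at offsets 16–18.
Offset 18 falls in char 6's range; it's byte 3 of E8 A3 9F = 0x9F.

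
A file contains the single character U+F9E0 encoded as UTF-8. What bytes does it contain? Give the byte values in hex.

U+F9E0 = 0xF9E0 = 63968 decimal. In range U+0800–U+FFFF → 3-byte form: 1110xxxx 10xxxxxx 10xxxxxx.
Binary (16 bits): 1111100111100000.
Split 4+6+6: 1111 | 100111 | 100000.
Byte 1: 11101111 = 0xEF.
Byte 2: 10100111 = 0xA7.
Byte 3: 10100000 = 0xA0.

EF A7 A0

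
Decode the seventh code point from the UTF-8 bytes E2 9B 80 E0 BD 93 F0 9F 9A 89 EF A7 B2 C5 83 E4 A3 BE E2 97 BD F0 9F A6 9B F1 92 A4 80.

Offset 0: leading byte 0xE2 = 11100010 → 3-byte char #1 = E2 9B 80.
Offset 3: leading byte 0xE0 = 11100000 → 3-byte char #2 = E0 BD 93.
Offset 6: leading byte 0xF0 = 11110000 → 4-byte char #3 = F0 9F 9A 89.
Offset 10: leading byte 0xEF = 11101111 → 3-byte char #4 = EF A7 B2.
Offset 13: leading byte 0xC5 = 11000101 → 2-byte char #5 = C5 83.
Offset 15: leading byte 0xE4 = 11100100 → 3-byte char #6 = E4 A3 BE.
Offset 18: leading byte 0xE2 = 11100010 → 3-byte char #7 = E2 97 BD.
Leading byte 0xE2 = 11100010 matches 1110xxxx → 3-byte sequence.
Byte 1: 0xE2 = 11100010, payload 0010 (4 bits).
Byte 2: 0x97 = 10010111 (10xxxxxx ✓), payload 010111.
Byte 3: 0xBD = 10111101 (10xxxxxx ✓), payload 111101.
Concatenate: 0010010111111101 = 0x25FD (16 bits → U+25FD).

U+25FD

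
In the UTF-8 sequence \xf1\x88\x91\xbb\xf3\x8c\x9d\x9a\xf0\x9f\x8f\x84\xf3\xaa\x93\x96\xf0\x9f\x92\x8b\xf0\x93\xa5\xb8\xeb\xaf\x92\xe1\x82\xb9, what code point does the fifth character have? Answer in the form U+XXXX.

U+1F48B

Offset 0: leading byte 0xF1 = 11110001 → 4-byte char #1 = F1 88 91 BB.
Offset 4: leading byte 0xF3 = 11110011 → 4-byte char #2 = F3 8C 9D 9A.
Offset 8: leading byte 0xF0 = 11110000 → 4-byte char #3 = F0 9F 8F 84.
Offset 12: leading byte 0xF3 = 11110011 → 4-byte char #4 = F3 AA 93 96.
Offset 16: leading byte 0xF0 = 11110000 → 4-byte char #5 = F0 9F 92 8B.
Leading byte 0xF0 = 11110000 matches 11110xxx → 4-byte sequence.
Byte 1: 0xF0 = 11110000, payload 000 (3 bits).
Byte 2: 0x9F = 10011111 (10xxxxxx ✓), payload 011111.
Byte 3: 0x92 = 10010010 (10xxxxxx ✓), payload 010010.
Byte 4: 0x8B = 10001011 (10xxxxxx ✓), payload 001011.
Concatenate: 000011111010010001011 = 0x1F48B (21 bits → U+1F48B).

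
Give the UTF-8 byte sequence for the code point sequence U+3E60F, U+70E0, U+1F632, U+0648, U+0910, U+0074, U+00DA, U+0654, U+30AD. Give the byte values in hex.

U+3E60F: 4-byte form → F0 BE 98 8F.
U+70E0: 3-byte form → E7 83 A0.
U+1F632: 4-byte form → F0 9F 98 B2.
U+0648: 2-byte form → D9 88.
U+0910: 3-byte form → E0 A4 90.
U+0074: 1-byte form → 74.
U+00DA: 2-byte form → C3 9A.
U+0654: 2-byte form → D9 94.
U+30AD: 3-byte form → E3 82 AD.
Concatenated (24 bytes): F0 BE 98 8F E7 83 A0 F0 9F 98 B2 D9 88 E0 A4 90 74 C3 9A D9 94 E3 82 AD.

F0 BE 98 8F E7 83 A0 F0 9F 98 B2 D9 88 E0 A4 90 74 C3 9A D9 94 E3 82 AD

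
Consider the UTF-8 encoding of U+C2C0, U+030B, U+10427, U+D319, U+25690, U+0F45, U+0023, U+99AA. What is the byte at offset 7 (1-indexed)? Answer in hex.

0x90

1-indexed offset 7 is 0-indexed offset 6.
U+C2C0 → 3-byte form EC 8B 80 at offsets 0–2.
U+030B → 2-byte form CC 8B at offsets 3–4.
U+10427 → 4-byte form F0 90 90 A7 at offsets 5–8.
Offset 6 falls in char 3's range; it's byte 2 of F0 90 90 A7 = 0x90.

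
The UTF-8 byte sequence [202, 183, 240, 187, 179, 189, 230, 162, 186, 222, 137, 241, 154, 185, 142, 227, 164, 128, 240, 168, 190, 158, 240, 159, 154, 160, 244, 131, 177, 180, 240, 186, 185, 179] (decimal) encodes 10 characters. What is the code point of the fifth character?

Offset 0: leading byte 0xCA = 11001010 → 2-byte char #1 = CA B7.
Offset 2: leading byte 0xF0 = 11110000 → 4-byte char #2 = F0 BB B3 BD.
Offset 6: leading byte 0xE6 = 11100110 → 3-byte char #3 = E6 A2 BA.
Offset 9: leading byte 0xDE = 11011110 → 2-byte char #4 = DE 89.
Offset 11: leading byte 0xF1 = 11110001 → 4-byte char #5 = F1 9A B9 8E.
Leading byte 0xF1 = 11110001 matches 11110xxx → 4-byte sequence.
Byte 1: 0xF1 = 11110001, payload 001 (3 bits).
Byte 2: 0x9A = 10011010 (10xxxxxx ✓), payload 011010.
Byte 3: 0xB9 = 10111001 (10xxxxxx ✓), payload 111001.
Byte 4: 0x8E = 10001110 (10xxxxxx ✓), payload 001110.
Concatenate: 001011010111001001110 = 0x5AE4E (21 bits → U+5AE4E).

U+5AE4E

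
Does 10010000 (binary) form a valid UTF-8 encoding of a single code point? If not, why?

invalid (continuation byte with no leading byte)

Byte 0x90 = 10010000 has the form 10xxxxxx — a continuation byte — but there is no preceding leading byte.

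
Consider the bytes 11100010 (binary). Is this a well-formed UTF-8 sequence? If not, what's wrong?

Leading byte 0xE2 = 11100010 → 3-byte form, but only 1 byte is present.

invalid (sequence truncated)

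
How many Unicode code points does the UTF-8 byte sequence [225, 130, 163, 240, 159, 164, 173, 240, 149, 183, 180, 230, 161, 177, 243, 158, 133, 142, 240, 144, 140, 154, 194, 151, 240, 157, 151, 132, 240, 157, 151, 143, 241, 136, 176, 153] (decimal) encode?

10

Byte at offset 0: 0xE1 = 11100001 → 3-byte char (#1). Advance 3.
Byte at offset 3: 0xF0 = 11110000 → 4-byte char (#2). Advance 4.
Byte at offset 7: 0xF0 = 11110000 → 4-byte char (#3). Advance 4.
Byte at offset 11: 0xE6 = 11100110 → 3-byte char (#4). Advance 3.
Byte at offset 14: 0xF3 = 11110011 → 4-byte char (#5). Advance 4.
Byte at offset 18: 0xF0 = 11110000 → 4-byte char (#6). Advance 4.
Byte at offset 22: 0xC2 = 11000010 → 2-byte char (#7). Advance 2.
Byte at offset 24: 0xF0 = 11110000 → 4-byte char (#8). Advance 4.
Byte at offset 28: 0xF0 = 11110000 → 4-byte char (#9). Advance 4.
Byte at offset 32: 0xF1 = 11110001 → 4-byte char (#10). Advance 4.
Reached end at offset 36 after 10 code points.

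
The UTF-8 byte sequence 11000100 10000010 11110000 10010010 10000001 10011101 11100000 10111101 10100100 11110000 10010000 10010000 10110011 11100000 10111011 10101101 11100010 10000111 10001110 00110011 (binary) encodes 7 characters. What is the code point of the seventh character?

Offset 0: leading byte 0xC4 = 11000100 → 2-byte char #1 = C4 82.
Offset 2: leading byte 0xF0 = 11110000 → 4-byte char #2 = F0 92 81 9D.
Offset 6: leading byte 0xE0 = 11100000 → 3-byte char #3 = E0 BD A4.
Offset 9: leading byte 0xF0 = 11110000 → 4-byte char #4 = F0 90 90 B3.
Offset 13: leading byte 0xE0 = 11100000 → 3-byte char #5 = E0 BB AD.
Offset 16: leading byte 0xE2 = 11100010 → 3-byte char #6 = E2 87 8E.
Offset 19: leading byte 0x33 = 00110011 → 1-byte char #7 = 33.
Leading byte 0x33 = 00110011 matches 0xxxxxxx → 1-byte sequence.
Byte 1: 0x33 = 00110011, payload 0110011 (7 bits).
Concatenate: 0110011 = 0x33 (7 bits → U+0033).

U+0033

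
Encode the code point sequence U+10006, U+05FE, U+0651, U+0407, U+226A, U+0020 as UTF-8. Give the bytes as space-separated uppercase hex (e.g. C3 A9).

F0 90 80 86 D7 BE D9 91 D0 87 E2 89 AA 20

U+10006: 4-byte form → F0 90 80 86.
U+05FE: 2-byte form → D7 BE.
U+0651: 2-byte form → D9 91.
U+0407: 2-byte form → D0 87.
U+226A: 3-byte form → E2 89 AA.
U+0020: 1-byte form → 20.
Concatenated (14 bytes): F0 90 80 86 D7 BE D9 91 D0 87 E2 89 AA 20.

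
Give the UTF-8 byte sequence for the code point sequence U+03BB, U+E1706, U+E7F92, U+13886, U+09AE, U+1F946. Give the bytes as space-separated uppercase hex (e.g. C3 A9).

CE BB F3 A1 9C 86 F3 A7 BE 92 F0 93 A2 86 E0 A6 AE F0 9F A5 86

U+03BB: 2-byte form → CE BB.
U+E1706: 4-byte form → F3 A1 9C 86.
U+E7F92: 4-byte form → F3 A7 BE 92.
U+13886: 4-byte form → F0 93 A2 86.
U+09AE: 3-byte form → E0 A6 AE.
U+1F946: 4-byte form → F0 9F A5 86.
Concatenated (21 bytes): CE BB F3 A1 9C 86 F3 A7 BE 92 F0 93 A2 86 E0 A6 AE F0 9F A5 86.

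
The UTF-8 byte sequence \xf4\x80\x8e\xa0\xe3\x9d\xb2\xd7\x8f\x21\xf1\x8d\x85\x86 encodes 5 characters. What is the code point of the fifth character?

Offset 0: leading byte 0xF4 = 11110100 → 4-byte char #1 = F4 80 8E A0.
Offset 4: leading byte 0xE3 = 11100011 → 3-byte char #2 = E3 9D B2.
Offset 7: leading byte 0xD7 = 11010111 → 2-byte char #3 = D7 8F.
Offset 9: leading byte 0x21 = 00100001 → 1-byte char #4 = 21.
Offset 10: leading byte 0xF1 = 11110001 → 4-byte char #5 = F1 8D 85 86.
Leading byte 0xF1 = 11110001 matches 11110xxx → 4-byte sequence.
Byte 1: 0xF1 = 11110001, payload 001 (3 bits).
Byte 2: 0x8D = 10001101 (10xxxxxx ✓), payload 001101.
Byte 3: 0x85 = 10000101 (10xxxxxx ✓), payload 000101.
Byte 4: 0x86 = 10000110 (10xxxxxx ✓), payload 000110.
Concatenate: 001001101000101000110 = 0x4D146 (21 bits → U+4D146).

U+4D146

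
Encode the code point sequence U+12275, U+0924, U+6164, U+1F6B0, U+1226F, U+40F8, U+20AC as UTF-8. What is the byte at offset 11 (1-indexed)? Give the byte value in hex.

0xF0

1-indexed offset 11 is 0-indexed offset 10.
U+12275 → 4-byte form F0 92 89 B5 at offsets 0–3.
U+0924 → 3-byte form E0 A4 A4 at offsets 4–6.
U+6164 → 3-byte form E6 85 A4 at offsets 7–9.
U+1F6B0 → 4-byte form F0 9F 9A B0 at offsets 10–13.
Offset 10 falls in char 4's range; it's byte 1 of F0 9F 9A B0 = 0xF0.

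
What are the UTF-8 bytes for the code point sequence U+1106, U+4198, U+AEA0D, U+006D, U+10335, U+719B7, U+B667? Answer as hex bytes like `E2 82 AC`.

U+1106: 3-byte form → E1 84 86.
U+4198: 3-byte form → E4 86 98.
U+AEA0D: 4-byte form → F2 AE A8 8D.
U+006D: 1-byte form → 6D.
U+10335: 4-byte form → F0 90 8C B5.
U+719B7: 4-byte form → F1 B1 A6 B7.
U+B667: 3-byte form → EB 99 A7.
Concatenated (22 bytes): E1 84 86 E4 86 98 F2 AE A8 8D 6D F0 90 8C B5 F1 B1 A6 B7 EB 99 A7.

E1 84 86 E4 86 98 F2 AE A8 8D 6D F0 90 8C B5 F1 B1 A6 B7 EB 99 A7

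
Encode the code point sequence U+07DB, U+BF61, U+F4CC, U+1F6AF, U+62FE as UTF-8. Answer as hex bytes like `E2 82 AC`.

DF 9B EB BD A1 EF 93 8C F0 9F 9A AF E6 8B BE

U+07DB: 2-byte form → DF 9B.
U+BF61: 3-byte form → EB BD A1.
U+F4CC: 3-byte form → EF 93 8C.
U+1F6AF: 4-byte form → F0 9F 9A AF.
U+62FE: 3-byte form → E6 8B BE.
Concatenated (15 bytes): DF 9B EB BD A1 EF 93 8C F0 9F 9A AF E6 8B BE.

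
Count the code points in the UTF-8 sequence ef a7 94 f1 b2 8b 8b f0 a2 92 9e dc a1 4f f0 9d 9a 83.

6

Byte at offset 0: 0xEF = 11101111 → 3-byte char (#1). Advance 3.
Byte at offset 3: 0xF1 = 11110001 → 4-byte char (#2). Advance 4.
Byte at offset 7: 0xF0 = 11110000 → 4-byte char (#3). Advance 4.
Byte at offset 11: 0xDC = 11011100 → 2-byte char (#4). Advance 2.
Byte at offset 13: 0x4F = 01001111 → 1-byte char (#5). Advance 1.
Byte at offset 14: 0xF0 = 11110000 → 4-byte char (#6). Advance 4.
Reached end at offset 18 after 6 code points.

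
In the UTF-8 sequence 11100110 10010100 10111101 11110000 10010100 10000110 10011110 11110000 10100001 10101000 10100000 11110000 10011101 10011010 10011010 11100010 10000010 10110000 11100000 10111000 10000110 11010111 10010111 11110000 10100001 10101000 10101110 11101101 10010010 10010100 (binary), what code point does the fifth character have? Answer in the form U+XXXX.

U+20B0

Offset 0: leading byte 0xE6 = 11100110 → 3-byte char #1 = E6 94 BD.
Offset 3: leading byte 0xF0 = 11110000 → 4-byte char #2 = F0 94 86 9E.
Offset 7: leading byte 0xF0 = 11110000 → 4-byte char #3 = F0 A1 A8 A0.
Offset 11: leading byte 0xF0 = 11110000 → 4-byte char #4 = F0 9D 9A 9A.
Offset 15: leading byte 0xE2 = 11100010 → 3-byte char #5 = E2 82 B0.
Leading byte 0xE2 = 11100010 matches 1110xxxx → 3-byte sequence.
Byte 1: 0xE2 = 11100010, payload 0010 (4 bits).
Byte 2: 0x82 = 10000010 (10xxxxxx ✓), payload 000010.
Byte 3: 0xB0 = 10110000 (10xxxxxx ✓), payload 110000.
Concatenate: 0010000010110000 = 0x20B0 (16 bits → U+20B0).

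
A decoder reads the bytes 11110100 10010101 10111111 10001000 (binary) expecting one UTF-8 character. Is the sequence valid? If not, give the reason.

invalid (encodes a value above U+10FFFF)

Leading byte 0xF4 = 11110100 → 4-byte form.
Payload = 0x115FC8, which exceeds U+10FFFF, the maximum Unicode code point. (Leading bytes F5–FF, or F4 followed by ≥ 0x90, are invalid.)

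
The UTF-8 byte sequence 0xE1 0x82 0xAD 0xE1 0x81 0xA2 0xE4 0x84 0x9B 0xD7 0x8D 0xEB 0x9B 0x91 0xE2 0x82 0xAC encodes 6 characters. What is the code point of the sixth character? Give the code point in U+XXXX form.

U+20AC

Offset 0: leading byte 0xE1 = 11100001 → 3-byte char #1 = E1 82 AD.
Offset 3: leading byte 0xE1 = 11100001 → 3-byte char #2 = E1 81 A2.
Offset 6: leading byte 0xE4 = 11100100 → 3-byte char #3 = E4 84 9B.
Offset 9: leading byte 0xD7 = 11010111 → 2-byte char #4 = D7 8D.
Offset 11: leading byte 0xEB = 11101011 → 3-byte char #5 = EB 9B 91.
Offset 14: leading byte 0xE2 = 11100010 → 3-byte char #6 = E2 82 AC.
Leading byte 0xE2 = 11100010 matches 1110xxxx → 3-byte sequence.
Byte 1: 0xE2 = 11100010, payload 0010 (4 bits).
Byte 2: 0x82 = 10000010 (10xxxxxx ✓), payload 000010.
Byte 3: 0xAC = 10101100 (10xxxxxx ✓), payload 101100.
Concatenate: 0010000010101100 = 0x20AC (16 bits → U+20AC).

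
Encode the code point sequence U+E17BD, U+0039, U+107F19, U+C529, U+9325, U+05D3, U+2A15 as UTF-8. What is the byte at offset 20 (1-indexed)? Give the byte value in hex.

1-indexed offset 20 is 0-indexed offset 19.
U+E17BD → 4-byte form F3 A1 9E BD at offsets 0–3.
U+0039 → 1-byte form 39 at offsets 4–4.
U+107F19 → 4-byte form F4 87 BC 99 at offsets 5–8.
U+C529 → 3-byte form EC 94 A9 at offsets 9–11.
U+9325 → 3-byte form E9 8C A5 at offsets 12–14.
U+05D3 → 2-byte form D7 93 at offsets 15–16.
U+2A15 → 3-byte form E2 A8 95 at offsets 17–19.
Offset 19 falls in char 7's range; it's byte 3 of E2 A8 95 = 0x95.

0x95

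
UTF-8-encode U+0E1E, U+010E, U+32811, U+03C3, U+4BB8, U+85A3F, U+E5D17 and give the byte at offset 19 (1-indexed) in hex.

0xF3

1-indexed offset 19 is 0-indexed offset 18.
U+0E1E → 3-byte form E0 B8 9E at offsets 0–2.
U+010E → 2-byte form C4 8E at offsets 3–4.
U+32811 → 4-byte form F0 B2 A0 91 at offsets 5–8.
U+03C3 → 2-byte form CF 83 at offsets 9–10.
U+4BB8 → 3-byte form E4 AE B8 at offsets 11–13.
U+85A3F → 4-byte form F2 85 A8 BF at offsets 14–17.
U+E5D17 → 4-byte form F3 A5 B4 97 at offsets 18–21.
Offset 18 falls in char 7's range; it's byte 1 of F3 A5 B4 97 = 0xF3.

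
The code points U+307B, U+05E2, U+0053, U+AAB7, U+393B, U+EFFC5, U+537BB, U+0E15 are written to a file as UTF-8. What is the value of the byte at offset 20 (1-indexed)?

1-indexed offset 20 is 0-indexed offset 19.
U+307B → 3-byte form E3 81 BB at offsets 0–2.
U+05E2 → 2-byte form D7 A2 at offsets 3–4.
U+0053 → 1-byte form 53 at offsets 5–5.
U+AAB7 → 3-byte form EA AA B7 at offsets 6–8.
U+393B → 3-byte form E3 A4 BB at offsets 9–11.
U+EFFC5 → 4-byte form F3 AF BF 85 at offsets 12–15.
U+537BB → 4-byte form F1 93 9E BB at offsets 16–19.
Offset 19 falls in char 7's range; it's byte 4 of F1 93 9E BB = 0xBB.

0xBB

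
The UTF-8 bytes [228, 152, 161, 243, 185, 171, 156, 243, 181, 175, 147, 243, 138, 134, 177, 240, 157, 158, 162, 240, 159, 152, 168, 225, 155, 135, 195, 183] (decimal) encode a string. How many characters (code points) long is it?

8

Byte at offset 0: 0xE4 = 11100100 → 3-byte char (#1). Advance 3.
Byte at offset 3: 0xF3 = 11110011 → 4-byte char (#2). Advance 4.
Byte at offset 7: 0xF3 = 11110011 → 4-byte char (#3). Advance 4.
Byte at offset 11: 0xF3 = 11110011 → 4-byte char (#4). Advance 4.
Byte at offset 15: 0xF0 = 11110000 → 4-byte char (#5). Advance 4.
Byte at offset 19: 0xF0 = 11110000 → 4-byte char (#6). Advance 4.
Byte at offset 23: 0xE1 = 11100001 → 3-byte char (#7). Advance 3.
Byte at offset 26: 0xC3 = 11000011 → 2-byte char (#8). Advance 2.
Reached end at offset 28 after 8 code points.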